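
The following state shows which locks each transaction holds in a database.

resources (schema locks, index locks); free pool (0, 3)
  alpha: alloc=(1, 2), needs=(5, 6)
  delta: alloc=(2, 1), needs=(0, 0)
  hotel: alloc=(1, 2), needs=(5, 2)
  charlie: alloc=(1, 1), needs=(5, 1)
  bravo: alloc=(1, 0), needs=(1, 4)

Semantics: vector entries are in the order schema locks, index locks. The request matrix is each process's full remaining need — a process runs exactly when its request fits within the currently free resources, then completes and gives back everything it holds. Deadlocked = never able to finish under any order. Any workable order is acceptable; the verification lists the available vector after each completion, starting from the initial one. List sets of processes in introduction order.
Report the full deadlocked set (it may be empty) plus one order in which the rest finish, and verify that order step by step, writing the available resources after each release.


Deadlocked: alpha, hotel and charlie.
Key observation: the pool after delta, bravo is (3, 4); every surviving request exceeds it in schema locks, so progress ends there.
The rest can finish in the order delta, bravo. Check, step by step:
  pool = (0, 3)
  delta: need (0, 0) fits (0, 3); releases (2, 1), pool now (2, 4)
  bravo: need (1, 4) fits (2, 4); releases (1, 0), pool now (3, 4)
The blocked processes can never fit:
  alpha cannot run: need (5, 6) vs free (3, 4) (insufficient schema locks and index locks)
  hotel cannot run: need (5, 2) vs free (3, 4) (insufficient schema locks)
  charlie cannot run: need (5, 1) vs free (3, 4) (insufficient schema locks)


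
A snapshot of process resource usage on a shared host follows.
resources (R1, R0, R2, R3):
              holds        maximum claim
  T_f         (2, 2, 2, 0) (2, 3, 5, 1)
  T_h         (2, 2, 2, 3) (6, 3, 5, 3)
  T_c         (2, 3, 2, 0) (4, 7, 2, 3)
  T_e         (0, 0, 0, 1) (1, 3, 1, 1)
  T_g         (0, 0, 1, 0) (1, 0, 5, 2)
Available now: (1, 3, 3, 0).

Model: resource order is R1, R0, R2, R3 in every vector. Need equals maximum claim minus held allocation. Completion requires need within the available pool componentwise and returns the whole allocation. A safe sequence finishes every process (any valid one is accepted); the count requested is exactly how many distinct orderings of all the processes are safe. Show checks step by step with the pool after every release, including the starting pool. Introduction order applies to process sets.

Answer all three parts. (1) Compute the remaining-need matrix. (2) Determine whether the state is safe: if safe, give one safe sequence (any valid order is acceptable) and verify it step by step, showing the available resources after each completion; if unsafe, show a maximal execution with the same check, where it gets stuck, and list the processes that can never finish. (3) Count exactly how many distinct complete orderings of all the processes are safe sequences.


(1) Outstanding need per process (order R1, R0, R2, R3):
  T_f: (0, 1, 3, 1)
  T_h: (4, 1, 3, 0)
  T_c: (2, 4, 0, 3)
  T_e: (1, 3, 1, 0)
  T_g: (1, 0, 4, 2)
(2) UNSAFE — no complete ordering exists.
Key observation: after T_e, T_f the pool peaks at (3, 5, 5, 1), and each blocked process is short somewhere: T_h on R1; T_c on R3; T_g on R3.
A maximal execution: T_e, T_f — then nothing else fits. Check, step by step:
  pool = (1, 3, 3, 0)
  T_e: need (1, 3, 1, 0) fits (1, 3, 3, 0); releases (0, 0, 0, 1), pool now (1, 3, 3, 1)
  T_f: need (0, 1, 3, 1) fits (1, 3, 3, 1); releases (2, 2, 2, 0), pool now (3, 5, 5, 1)
  blocked: T_h wants (4, 1, 3, 0), pool (3, 5, 5, 1) — not enough R1
  blocked: T_c wants (2, 4, 0, 3), pool (3, 5, 5, 1) — not enough R3
  blocked: T_g wants (1, 0, 4, 2), pool (3, 5, 5, 1) — not enough R3
Permanently blocked: T_h, T_c and T_g.
(3) Exactly 0 of the possible complete orderings are safe sequences.


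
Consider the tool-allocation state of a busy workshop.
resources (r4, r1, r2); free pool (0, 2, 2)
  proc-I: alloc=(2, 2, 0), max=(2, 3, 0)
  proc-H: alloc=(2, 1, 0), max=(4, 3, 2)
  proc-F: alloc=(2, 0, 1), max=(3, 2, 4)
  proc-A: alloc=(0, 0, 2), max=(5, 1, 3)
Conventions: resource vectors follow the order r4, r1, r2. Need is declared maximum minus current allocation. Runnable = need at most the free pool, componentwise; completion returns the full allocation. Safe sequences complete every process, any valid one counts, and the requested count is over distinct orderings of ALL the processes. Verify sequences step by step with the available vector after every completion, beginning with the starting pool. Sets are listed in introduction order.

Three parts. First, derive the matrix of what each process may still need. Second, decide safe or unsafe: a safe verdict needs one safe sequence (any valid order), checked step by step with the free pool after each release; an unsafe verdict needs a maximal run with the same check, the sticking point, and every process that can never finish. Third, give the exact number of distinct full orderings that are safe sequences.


(1) Remaining need (order r4, r1, r2):
  proc-I: (0, 1, 0)
  proc-H: (2, 2, 2)
  proc-F: (1, 2, 3)
  proc-A: (5, 1, 1)
(2) UNSAFE — no complete ordering exists.
Key observation: after proc-I, proc-H the pool peaks at (4, 5, 2), and each blocked process is short somewhere: proc-F on r2; proc-A on r4.
A maximal execution: proc-I, proc-H — then nothing else fits. Verifying each step:
  pool = (0, 2, 2)
  run proc-I (needs (0, 1, 0), free (0, 2, 2)); after release of (2, 2, 0) the pool is (2, 4, 2)
  run proc-H (needs (2, 2, 2), free (2, 4, 2)); after release of (2, 1, 0) the pool is (4, 5, 2)
  blocked: proc-F wants (1, 2, 3), pool (4, 5, 2) — not enough r2
  blocked: proc-A wants (5, 1, 1), pool (4, 5, 2) — not enough r4
Never able to finish: proc-F and proc-A.
(3) The exact count: 0 of the possible complete orderings are safe sequences.


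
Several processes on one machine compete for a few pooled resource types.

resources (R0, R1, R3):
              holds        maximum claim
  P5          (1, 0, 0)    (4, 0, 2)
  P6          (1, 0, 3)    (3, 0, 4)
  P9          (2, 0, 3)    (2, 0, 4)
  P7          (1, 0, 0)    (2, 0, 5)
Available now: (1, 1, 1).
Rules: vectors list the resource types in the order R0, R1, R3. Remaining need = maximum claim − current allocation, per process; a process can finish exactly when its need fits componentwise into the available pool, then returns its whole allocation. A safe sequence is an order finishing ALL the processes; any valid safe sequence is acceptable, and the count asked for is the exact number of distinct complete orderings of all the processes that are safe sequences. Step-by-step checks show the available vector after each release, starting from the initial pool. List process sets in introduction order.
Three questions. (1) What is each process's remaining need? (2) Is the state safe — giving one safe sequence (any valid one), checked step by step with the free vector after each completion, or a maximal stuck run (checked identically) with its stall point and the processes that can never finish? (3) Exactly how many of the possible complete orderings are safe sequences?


(1) Outstanding need per process (order R0, R1, R3):
  P5: (3, 0, 2)
  P6: (2, 0, 1)
  P9: (0, 0, 1)
  P7: (1, 0, 5)
(2) SAFE. One safe sequence: P9, P5, P6, P7.
Key observation: at P9 the run first touches a limit — (0, 0, 1) against (1, 1, 1), exact on a resource it actually requests.
Step-by-step check:
  pool = (1, 1, 1)
  P9 needs (0, 0, 1) <= (1, 1, 1) -> finishes; pool += (2, 0, 3) = (3, 1, 4)
  P5 needs (3, 0, 2) <= (3, 1, 4) -> finishes; pool += (1, 0, 0) = (4, 1, 4)
  P6 needs (2, 0, 1) <= (4, 1, 4) -> finishes; pool += (1, 0, 3) = (5, 1, 7)
  P7 needs (1, 0, 5) <= (5, 1, 7) -> finishes; pool += (1, 0, 0) = (6, 1, 7)
(3) Exactly 3 of the possible complete orderings are safe sequences.


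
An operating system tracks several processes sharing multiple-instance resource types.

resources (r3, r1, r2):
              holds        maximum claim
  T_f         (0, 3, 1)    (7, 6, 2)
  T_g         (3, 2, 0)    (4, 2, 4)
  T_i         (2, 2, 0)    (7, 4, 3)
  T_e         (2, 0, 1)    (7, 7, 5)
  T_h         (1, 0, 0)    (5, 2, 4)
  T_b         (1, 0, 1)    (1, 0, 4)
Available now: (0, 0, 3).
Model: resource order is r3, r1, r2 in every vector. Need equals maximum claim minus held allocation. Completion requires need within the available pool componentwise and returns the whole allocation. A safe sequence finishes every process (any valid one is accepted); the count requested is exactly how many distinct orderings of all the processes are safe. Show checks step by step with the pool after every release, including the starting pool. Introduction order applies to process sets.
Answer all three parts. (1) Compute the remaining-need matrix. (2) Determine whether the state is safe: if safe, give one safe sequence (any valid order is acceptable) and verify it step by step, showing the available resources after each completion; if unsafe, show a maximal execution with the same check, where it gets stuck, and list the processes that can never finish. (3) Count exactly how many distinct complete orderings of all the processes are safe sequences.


(1) Outstanding need per process (order r3, r1, r2):
  T_f: (7, 3, 1)
  T_g: (1, 0, 4)
  T_i: (5, 2, 3)
  T_e: (5, 7, 4)
  T_h: (4, 2, 4)
  T_b: (0, 0, 3)
(2) SAFE — a valid safe sequence is T_b, T_g, T_h, T_i, T_f, T_e.
Key observation: T_b is the earliest step where a requested resource binds exactly: need (0, 0, 3), pool (0, 0, 3) at its turn.
Walking it through:
  pool = (0, 0, 3)
  run T_b (needs (0, 0, 3), free (0, 0, 3)); after release of (1, 0, 1) the pool is (1, 0, 4)
  run T_g (needs (1, 0, 4), free (1, 0, 4)); after release of (3, 2, 0) the pool is (4, 2, 4)
  run T_h (needs (4, 2, 4), free (4, 2, 4)); after release of (1, 0, 0) the pool is (5, 2, 4)
  run T_i (needs (5, 2, 3), free (5, 2, 4)); after release of (2, 2, 0) the pool is (7, 4, 4)
  run T_f (needs (7, 3, 1), free (7, 4, 4)); after release of (0, 3, 1) the pool is (7, 7, 5)
  run T_e (needs (5, 7, 4), free (7, 7, 5)); after release of (2, 0, 1) the pool is (9, 7, 6)
(3) Exactly 1 of the possible complete orderings is a safe sequence.


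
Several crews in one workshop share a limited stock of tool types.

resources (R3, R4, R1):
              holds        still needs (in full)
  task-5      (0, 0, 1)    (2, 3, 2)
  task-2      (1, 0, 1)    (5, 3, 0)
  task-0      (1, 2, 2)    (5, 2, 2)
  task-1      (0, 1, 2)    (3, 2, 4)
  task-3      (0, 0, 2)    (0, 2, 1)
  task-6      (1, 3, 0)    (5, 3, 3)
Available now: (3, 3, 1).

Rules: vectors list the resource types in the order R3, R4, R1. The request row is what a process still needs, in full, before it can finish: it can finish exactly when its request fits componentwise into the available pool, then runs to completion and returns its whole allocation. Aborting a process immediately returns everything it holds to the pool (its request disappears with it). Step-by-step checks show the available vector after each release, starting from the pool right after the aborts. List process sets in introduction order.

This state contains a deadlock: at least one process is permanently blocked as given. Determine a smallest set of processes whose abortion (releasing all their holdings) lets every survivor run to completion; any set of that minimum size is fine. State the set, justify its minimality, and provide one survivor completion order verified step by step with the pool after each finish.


Abort task-2 and task-6.
Key observation: task-0 was stuck for good until task-2 and task-6 gave back (2, 3, 1); in the order shown it finishes at step 3.
Why nothing smaller works — every single abort fails: task-5 alone leaves task-2 blocked (short on R3); task-2 alone leaves task-0 blocked (short on R3); task-0 alone leaves task-2 blocked (short on R3); task-1 alone leaves task-2 blocked (short on R3); task-3 alone leaves task-2 blocked (short on R3); task-6 alone leaves task-2 blocked (short on R3).
Survivors finish in the order: task-5, task-3, task-0, task-1. Check, step by step (pool after the aborts first):
  pool = (5, 6, 2)
  task-5: need (2, 3, 2) fits (5, 6, 2); releases (0, 0, 1), pool now (5, 6, 3)
  task-3: need (0, 2, 1) fits (5, 6, 3); releases (0, 0, 2), pool now (5, 6, 5)
  task-0: need (5, 2, 2) fits (5, 6, 5); releases (1, 2, 2), pool now (6, 8, 7)
  task-1: need (3, 2, 4) fits (6, 8, 7); releases (0, 1, 2), pool now (6, 9, 9)


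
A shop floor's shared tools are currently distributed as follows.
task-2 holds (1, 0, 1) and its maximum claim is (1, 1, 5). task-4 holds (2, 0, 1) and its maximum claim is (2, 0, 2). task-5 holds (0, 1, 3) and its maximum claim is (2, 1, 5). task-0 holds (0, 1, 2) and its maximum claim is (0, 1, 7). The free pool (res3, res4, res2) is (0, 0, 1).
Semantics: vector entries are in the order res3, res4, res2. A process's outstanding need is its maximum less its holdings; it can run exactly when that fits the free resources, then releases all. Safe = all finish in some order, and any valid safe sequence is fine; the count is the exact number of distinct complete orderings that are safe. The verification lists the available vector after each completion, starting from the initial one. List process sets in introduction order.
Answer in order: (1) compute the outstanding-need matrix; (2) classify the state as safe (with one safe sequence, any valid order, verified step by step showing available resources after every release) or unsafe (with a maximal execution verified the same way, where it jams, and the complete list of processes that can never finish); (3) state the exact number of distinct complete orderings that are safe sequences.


(1) Outstanding need per process (order res3, res4, res2):
  task-2: (0, 1, 4)
  task-4: (0, 0, 1)
  task-5: (2, 0, 2)
  task-0: (0, 0, 5)
(2) SAFE, for example via the order task-4, task-5, task-2, task-0.
Key observation: the first exact fit in this order is task-4 — it needs (0, 0, 1) with (0, 0, 1) free, meeting a requested resource to the last unit.
Step-by-step check:
  pool = (0, 0, 1)
  run task-4 (needs (0, 0, 1), free (0, 0, 1)); after release of (2, 0, 1) the pool is (2, 0, 2)
  run task-5 (needs (2, 0, 2), free (2, 0, 2)); after release of (0, 1, 3) the pool is (2, 1, 5)
  run task-2 (needs (0, 1, 4), free (2, 1, 5)); after release of (1, 0, 1) the pool is (3, 1, 6)
  run task-0 (needs (0, 0, 5), free (3, 1, 6)); after release of (0, 1, 2) the pool is (3, 2, 8)
(3) Exactly 2 of the possible complete orderings are safe sequences.


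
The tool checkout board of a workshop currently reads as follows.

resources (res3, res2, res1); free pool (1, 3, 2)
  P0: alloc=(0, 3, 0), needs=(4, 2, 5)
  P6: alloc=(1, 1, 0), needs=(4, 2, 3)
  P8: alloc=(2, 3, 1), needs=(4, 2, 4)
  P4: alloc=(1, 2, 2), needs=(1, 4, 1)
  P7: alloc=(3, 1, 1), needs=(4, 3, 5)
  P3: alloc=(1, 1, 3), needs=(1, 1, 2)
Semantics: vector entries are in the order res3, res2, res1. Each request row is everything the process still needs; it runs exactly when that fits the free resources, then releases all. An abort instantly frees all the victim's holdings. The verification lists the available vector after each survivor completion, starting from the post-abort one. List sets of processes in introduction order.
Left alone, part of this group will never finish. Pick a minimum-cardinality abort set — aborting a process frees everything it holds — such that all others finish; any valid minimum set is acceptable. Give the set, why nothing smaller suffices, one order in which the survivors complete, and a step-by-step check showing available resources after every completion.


Abort P7.
Key observation: no ordering could ever have run P6 before the abort of P7; with (3, 1, 1) back in the pool it fits at step 1.
Minimality: the empty abort set fails — the state is deadlocked as it stands.
Survivors finish in the order: P6, P4, P3, P8, P0. Verifying each step (pool after the aborts first):
  pool = (4, 4, 3)
  P6: need (4, 2, 3) fits (4, 4, 3); releases (1, 1, 0), pool now (5, 5, 3)
  P4: need (1, 4, 1) fits (5, 5, 3); releases (1, 2, 2), pool now (6, 7, 5)
  P3: need (1, 1, 2) fits (6, 7, 5); releases (1, 1, 3), pool now (7, 8, 8)
  P8: need (4, 2, 4) fits (7, 8, 8); releases (2, 3, 1), pool now (9, 11, 9)
  P0: need (4, 2, 5) fits (9, 11, 9); releases (0, 3, 0), pool now (9, 14, 9)


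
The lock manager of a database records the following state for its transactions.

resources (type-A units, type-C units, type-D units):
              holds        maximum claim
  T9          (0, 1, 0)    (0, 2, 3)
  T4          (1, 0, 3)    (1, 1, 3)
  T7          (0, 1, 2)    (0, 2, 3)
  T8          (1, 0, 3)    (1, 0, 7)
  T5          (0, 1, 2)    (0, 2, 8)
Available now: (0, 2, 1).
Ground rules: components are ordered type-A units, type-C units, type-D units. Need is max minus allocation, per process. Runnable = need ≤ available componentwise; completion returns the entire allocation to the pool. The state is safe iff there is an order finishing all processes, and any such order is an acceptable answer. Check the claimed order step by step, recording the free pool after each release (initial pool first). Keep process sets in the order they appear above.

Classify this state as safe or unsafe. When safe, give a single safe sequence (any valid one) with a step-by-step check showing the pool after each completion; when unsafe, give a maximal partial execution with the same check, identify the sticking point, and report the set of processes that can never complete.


The state is SAFE; one workable sequence: T4, T7, T8, T5, T9.
Key observation: no step in this order meets a requested resource exactly; the smallest headroom is 1, first reached at T4 (need (0, 1, 0), pool (0, 2, 1)).
Verifying each step:
  pool = (0, 2, 1)
  T4: need (0, 1, 0) fits (0, 2, 1); releases (1, 0, 3), pool now (1, 2, 4)
  T7: need (0, 1, 1) fits (1, 2, 4); releases (0, 1, 2), pool now (1, 3, 6)
  T8: need (0, 0, 4) fits (1, 3, 6); releases (1, 0, 3), pool now (2, 3, 9)
  T5: need (0, 1, 6) fits (2, 3, 9); releases (0, 1, 2), pool now (2, 4, 11)
  T9: need (0, 1, 3) fits (2, 4, 11); releases (0, 1, 0), pool now (2, 5, 11)


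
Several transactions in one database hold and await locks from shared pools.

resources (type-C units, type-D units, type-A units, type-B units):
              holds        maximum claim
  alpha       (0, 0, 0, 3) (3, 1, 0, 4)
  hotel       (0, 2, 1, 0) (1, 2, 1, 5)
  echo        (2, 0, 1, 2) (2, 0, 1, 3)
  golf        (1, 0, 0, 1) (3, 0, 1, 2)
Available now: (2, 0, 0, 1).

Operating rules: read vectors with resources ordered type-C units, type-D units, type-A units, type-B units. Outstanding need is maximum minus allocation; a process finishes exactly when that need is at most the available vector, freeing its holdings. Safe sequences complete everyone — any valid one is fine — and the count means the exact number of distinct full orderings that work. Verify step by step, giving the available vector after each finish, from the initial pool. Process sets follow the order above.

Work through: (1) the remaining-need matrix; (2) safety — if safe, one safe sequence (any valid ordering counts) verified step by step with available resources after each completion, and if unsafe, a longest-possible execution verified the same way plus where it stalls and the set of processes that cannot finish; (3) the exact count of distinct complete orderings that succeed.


(1) Need matrix, components ordered type-C units, type-D units, type-A units, type-B units:
  alpha: (3, 1, 0, 1)
  hotel: (1, 0, 0, 5)
  echo: (0, 0, 0, 1)
  golf: (2, 0, 1, 1)
(2) UNSAFE — no complete ordering exists.
Key observation: after echo, golf the pool peaks at (5, 0, 1, 4), and each blocked process is short somewhere: alpha on type-D units; hotel on type-B units.
The run echo, golf cannot be extended any further. Step-by-step check:
  pool = (2, 0, 0, 1)
  run echo (needs (0, 0, 0, 1), free (2, 0, 0, 1)); after release of (2, 0, 1, 2) the pool is (4, 0, 1, 3)
  run golf (needs (2, 0, 1, 1), free (4, 0, 1, 3)); after release of (1, 0, 0, 1) the pool is (5, 0, 1, 4)
  alpha still needs (3, 1, 0, 1) but only (5, 0, 1, 4) is free — short on type-D units
  hotel still needs (1, 0, 0, 5) but only (5, 0, 1, 4) is free — short on type-B units
Permanently blocked: alpha and hotel.
(3) The exact count: 0 of the possible complete orderings are safe sequences.


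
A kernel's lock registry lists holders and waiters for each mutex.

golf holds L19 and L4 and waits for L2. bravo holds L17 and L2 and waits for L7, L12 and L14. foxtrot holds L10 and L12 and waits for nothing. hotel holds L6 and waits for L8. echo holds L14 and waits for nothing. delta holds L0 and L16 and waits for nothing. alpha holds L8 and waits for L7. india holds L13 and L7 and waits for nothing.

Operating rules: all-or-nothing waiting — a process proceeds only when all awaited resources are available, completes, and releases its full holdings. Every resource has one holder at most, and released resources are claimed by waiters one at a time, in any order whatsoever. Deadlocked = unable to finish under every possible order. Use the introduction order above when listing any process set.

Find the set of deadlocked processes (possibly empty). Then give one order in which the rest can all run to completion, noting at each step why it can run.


The deadlocked set is empty.
Key observation: the wait graph is acyclic; completion cascades from the unblocked processes through everyone else.
The rest can finish in the order india, foxtrot, echo, alpha, bravo, golf, hotel, delta.
Walking it through:
  india waits on nothing -> runs at once and releases L13 and L7
  foxtrot waits on nothing -> runs at once and releases L10 and L12
  echo waits on nothing -> runs at once and releases L14
  run alpha (all its waits — L7 — are resolved); releases L8
  run bravo (all its waits — L7, L12 and L14 — are resolved); releases L17 and L2
  run golf (all its waits — L2 — are resolved); releases L19 and L4
  run hotel (all its waits — L8 — are resolved); releases L6
  delta waits on nothing -> runs at once and releases L0 and L16


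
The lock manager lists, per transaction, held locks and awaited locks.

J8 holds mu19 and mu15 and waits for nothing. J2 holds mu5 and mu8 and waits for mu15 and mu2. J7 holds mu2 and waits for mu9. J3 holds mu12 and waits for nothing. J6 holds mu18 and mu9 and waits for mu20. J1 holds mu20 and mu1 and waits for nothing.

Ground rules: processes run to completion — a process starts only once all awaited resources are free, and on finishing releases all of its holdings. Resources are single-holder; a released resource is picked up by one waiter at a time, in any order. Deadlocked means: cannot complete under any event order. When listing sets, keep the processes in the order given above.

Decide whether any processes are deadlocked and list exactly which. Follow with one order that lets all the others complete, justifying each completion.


No process is deadlocked.
Key observation: there is no circular wait here — follow any chain and it reaches a process that is free to run now.
A valid finishing order for the others: J1, J8, J6, J7, J2, J3.
Walking it through:
  J1: no waits; runs immediately, freeing mu20 and mu1
  J8: no waits; runs immediately, freeing mu19 and mu15
  run J6 (all its waits — mu20 — are resolved); releases mu18 and mu9
  run J7 (all its waits — mu9 — are resolved); releases mu2
  run J2 (all its waits — mu15 and mu2 — are resolved); releases mu5 and mu8
  J3: no waits; runs immediately, freeing mu12


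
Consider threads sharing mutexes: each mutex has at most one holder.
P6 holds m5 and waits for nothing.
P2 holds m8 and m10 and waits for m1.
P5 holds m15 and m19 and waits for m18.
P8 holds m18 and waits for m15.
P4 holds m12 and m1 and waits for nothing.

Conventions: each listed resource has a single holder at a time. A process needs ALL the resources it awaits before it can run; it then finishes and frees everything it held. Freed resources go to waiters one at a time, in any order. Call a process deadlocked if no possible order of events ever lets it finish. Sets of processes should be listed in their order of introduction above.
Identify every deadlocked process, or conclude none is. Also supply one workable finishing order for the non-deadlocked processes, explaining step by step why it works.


The deadlocked set is P5 and P8.
Key observation: P5 -> P8 -> P5 is a circular wait — nothing in it can go first; no other process is dragged down with it.
A valid finishing order for the others: P4, P2, P6.
Verifying each step:
  run P4 (it waits on nothing); releases m12 and m1
  run P2 (all its waits — m1 — are resolved); releases m8 and m10
  run P6 (it waits on nothing); releases m5


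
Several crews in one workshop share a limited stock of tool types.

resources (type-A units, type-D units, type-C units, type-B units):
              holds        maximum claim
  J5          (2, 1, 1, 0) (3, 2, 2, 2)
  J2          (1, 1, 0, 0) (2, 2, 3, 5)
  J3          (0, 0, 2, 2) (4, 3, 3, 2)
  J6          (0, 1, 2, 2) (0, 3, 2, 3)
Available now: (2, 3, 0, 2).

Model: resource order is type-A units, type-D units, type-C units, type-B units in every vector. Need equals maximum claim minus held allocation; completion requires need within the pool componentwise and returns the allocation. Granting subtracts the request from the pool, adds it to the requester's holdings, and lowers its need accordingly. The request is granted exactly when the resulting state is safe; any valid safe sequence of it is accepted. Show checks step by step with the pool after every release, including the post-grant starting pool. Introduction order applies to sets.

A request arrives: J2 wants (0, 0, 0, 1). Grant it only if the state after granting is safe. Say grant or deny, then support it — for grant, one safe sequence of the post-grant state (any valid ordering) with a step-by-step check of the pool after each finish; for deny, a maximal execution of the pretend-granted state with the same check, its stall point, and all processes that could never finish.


GRANT — the state after the grant stays safe, e.g. via J6, J5, J3, J2.
Key observation: post-grant, (2, 3, 0, 1) remains, and an order beginning with J6 completes everyone.
Check on the post-grant state, step by step:
  pool = (2, 3, 0, 1)
  J6 needs (0, 2, 0, 1) <= (2, 3, 0, 1) -> finishes; pool += (0, 1, 2, 2) = (2, 4, 2, 3)
  J5 needs (1, 1, 1, 2) <= (2, 4, 2, 3) -> finishes; pool += (2, 1, 1, 0) = (4, 5, 3, 3)
  J3 needs (4, 3, 1, 0) <= (4, 5, 3, 3) -> finishes; pool += (0, 0, 2, 2) = (4, 5, 5, 5)
  J2 needs (1, 1, 3, 4) <= (4, 5, 5, 5) -> finishes; pool += (1, 1, 0, 1) = (5, 6, 5, 6)


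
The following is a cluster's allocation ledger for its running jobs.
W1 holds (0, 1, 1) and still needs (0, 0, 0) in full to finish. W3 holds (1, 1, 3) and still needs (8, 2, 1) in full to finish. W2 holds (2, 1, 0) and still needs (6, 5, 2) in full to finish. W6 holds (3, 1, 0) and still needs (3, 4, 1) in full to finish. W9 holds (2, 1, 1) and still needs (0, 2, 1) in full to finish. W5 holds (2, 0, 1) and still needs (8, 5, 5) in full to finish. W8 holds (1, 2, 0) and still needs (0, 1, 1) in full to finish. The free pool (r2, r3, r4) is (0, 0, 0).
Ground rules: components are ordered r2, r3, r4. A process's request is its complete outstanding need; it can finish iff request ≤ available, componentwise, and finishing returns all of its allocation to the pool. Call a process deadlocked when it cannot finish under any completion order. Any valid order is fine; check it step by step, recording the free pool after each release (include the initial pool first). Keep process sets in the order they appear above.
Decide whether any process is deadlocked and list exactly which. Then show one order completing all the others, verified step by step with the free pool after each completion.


Nothing here is deadlocked.
Key observation: W1 leads a chain of completions in which each release enables another process.
The rest can finish in the order W1, W8, W9, W6, W2, W3, W5. Walking it through:
  pool = (0, 0, 0)
  run W1 (needs (0, 0, 0), free (0, 0, 0)); after release of (0, 1, 1) the pool is (0, 1, 1)
  run W8 (needs (0, 1, 1), free (0, 1, 1)); after release of (1, 2, 0) the pool is (1, 3, 1)
  run W9 (needs (0, 2, 1), free (1, 3, 1)); after release of (2, 1, 1) the pool is (3, 4, 2)
  run W6 (needs (3, 4, 1), free (3, 4, 2)); after release of (3, 1, 0) the pool is (6, 5, 2)
  run W2 (needs (6, 5, 2), free (6, 5, 2)); after release of (2, 1, 0) the pool is (8, 6, 2)
  run W3 (needs (8, 2, 1), free (8, 6, 2)); after release of (1, 1, 3) the pool is (9, 7, 5)
  run W5 (needs (8, 5, 5), free (9, 7, 5)); after release of (2, 0, 1) the pool is (11, 7, 6)


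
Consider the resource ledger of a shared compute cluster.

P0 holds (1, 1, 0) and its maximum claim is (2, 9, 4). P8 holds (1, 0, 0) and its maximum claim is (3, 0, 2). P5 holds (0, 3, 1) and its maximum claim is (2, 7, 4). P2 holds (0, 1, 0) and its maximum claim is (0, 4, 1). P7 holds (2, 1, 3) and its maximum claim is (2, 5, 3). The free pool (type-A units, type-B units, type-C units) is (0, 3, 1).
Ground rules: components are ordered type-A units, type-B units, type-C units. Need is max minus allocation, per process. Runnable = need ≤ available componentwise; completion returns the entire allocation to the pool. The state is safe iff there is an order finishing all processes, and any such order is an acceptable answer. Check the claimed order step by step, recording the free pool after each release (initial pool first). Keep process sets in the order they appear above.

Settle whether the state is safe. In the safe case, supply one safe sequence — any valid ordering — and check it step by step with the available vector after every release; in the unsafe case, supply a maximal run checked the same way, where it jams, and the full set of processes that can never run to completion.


SAFE, for example via the order P2, P7, P5, P0, P8.
Key observation: at P2 the run first touches a limit — (0, 3, 1) against (0, 3, 1), exact on a resource it actually requests.
Check, step by step:
  pool = (0, 3, 1)
  run P2 (needs (0, 3, 1), free (0, 3, 1)); after release of (0, 1, 0) the pool is (0, 4, 1)
  run P7 (needs (0, 4, 0), free (0, 4, 1)); after release of (2, 1, 3) the pool is (2, 5, 4)
  run P5 (needs (2, 4, 3), free (2, 5, 4)); after release of (0, 3, 1) the pool is (2, 8, 5)
  run P0 (needs (1, 8, 4), free (2, 8, 5)); after release of (1, 1, 0) the pool is (3, 9, 5)
  run P8 (needs (2, 0, 2), free (3, 9, 5)); after release of (1, 0, 0) the pool is (4, 9, 5)


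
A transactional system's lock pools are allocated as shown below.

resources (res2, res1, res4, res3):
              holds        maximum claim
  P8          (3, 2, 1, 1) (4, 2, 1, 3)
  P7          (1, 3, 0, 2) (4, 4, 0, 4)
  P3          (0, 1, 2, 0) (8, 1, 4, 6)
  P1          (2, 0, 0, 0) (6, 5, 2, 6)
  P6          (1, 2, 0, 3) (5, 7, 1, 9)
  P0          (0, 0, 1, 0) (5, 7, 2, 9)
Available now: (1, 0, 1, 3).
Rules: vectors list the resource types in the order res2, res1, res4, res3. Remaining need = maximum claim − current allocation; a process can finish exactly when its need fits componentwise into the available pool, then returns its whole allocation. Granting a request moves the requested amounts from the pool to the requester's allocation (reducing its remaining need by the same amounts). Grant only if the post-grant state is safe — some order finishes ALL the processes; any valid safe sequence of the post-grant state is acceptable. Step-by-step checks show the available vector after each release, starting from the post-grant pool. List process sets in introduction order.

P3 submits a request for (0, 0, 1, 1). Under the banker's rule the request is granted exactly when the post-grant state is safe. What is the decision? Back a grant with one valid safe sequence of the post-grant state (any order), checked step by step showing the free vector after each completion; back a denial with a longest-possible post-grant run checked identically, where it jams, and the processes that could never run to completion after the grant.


DENY: after the grant no complete ordering would exist.
Key observation: after P8, P7 the pool peaks at (5, 5, 1, 5), and each blocked process is short somewhere: P3 on res2; P1 on res4, res3; P6 on res3; P0 on res1, res3.
Pretend the grant happened; the run P8, P7 goes as far as possible. Check, step by step:
  pool = (1, 0, 0, 2)
  run P8 (needs (1, 0, 0, 2), free (1, 0, 0, 2)); after release of (3, 2, 1, 1) the pool is (4, 2, 1, 3)
  run P7 (needs (3, 1, 0, 2), free (4, 2, 1, 3)); after release of (1, 3, 0, 2) the pool is (5, 5, 1, 5)
  P3 still needs (8, 0, 1, 5) but only (5, 5, 1, 5) is free — short on res2
  P1 still needs (4, 5, 2, 6) but only (5, 5, 1, 5) is free — short on res4 and res3
  P6 still needs (4, 5, 1, 6) but only (5, 5, 1, 5) is free — short on res3
  P0 still needs (5, 7, 1, 9) but only (5, 5, 1, 5) is free — short on res1 and res3
Post-grant, the permanently blocked set is P3, P1, P6 and P0.


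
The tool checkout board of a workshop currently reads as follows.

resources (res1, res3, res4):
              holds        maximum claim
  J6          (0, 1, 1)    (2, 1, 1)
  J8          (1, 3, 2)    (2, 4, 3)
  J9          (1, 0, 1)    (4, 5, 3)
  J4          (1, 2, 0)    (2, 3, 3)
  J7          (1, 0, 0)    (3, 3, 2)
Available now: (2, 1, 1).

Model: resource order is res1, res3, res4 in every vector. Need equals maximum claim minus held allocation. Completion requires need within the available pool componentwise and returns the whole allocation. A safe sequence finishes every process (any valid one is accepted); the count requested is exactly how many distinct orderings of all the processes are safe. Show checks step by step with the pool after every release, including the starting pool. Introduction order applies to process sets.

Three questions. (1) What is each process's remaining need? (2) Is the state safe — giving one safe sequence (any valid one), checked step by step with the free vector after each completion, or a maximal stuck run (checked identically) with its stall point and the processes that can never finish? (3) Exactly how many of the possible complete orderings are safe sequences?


(1) Outstanding need per process (order res1, res3, res4):
  J6: (2, 0, 0)
  J8: (1, 1, 1)
  J9: (3, 5, 2)
  J4: (1, 1, 3)
  J7: (2, 3, 2)
(2) The state is SAFE; one workable sequence: J8, J6, J7, J9, J4.
Key observation: at J8 the run first touches a limit — (1, 1, 1) against (2, 1, 1), exact on a resource it actually requests.
Verifying each step:
  pool = (2, 1, 1)
  J8: need (1, 1, 1) fits (2, 1, 1); releases (1, 3, 2), pool now (3, 4, 3)
  J6: need (2, 0, 0) fits (3, 4, 3); releases (0, 1, 1), pool now (3, 5, 4)
  J7: need (2, 3, 2) fits (3, 5, 4); releases (1, 0, 0), pool now (4, 5, 4)
  J9: need (3, 5, 2) fits (4, 5, 4); releases (1, 0, 1), pool now (5, 5, 5)
  J4: need (1, 1, 3) fits (5, 5, 5); releases (1, 2, 0), pool now (6, 7, 5)
(3) The exact count: 22 of the possible complete orderings are safe sequences.


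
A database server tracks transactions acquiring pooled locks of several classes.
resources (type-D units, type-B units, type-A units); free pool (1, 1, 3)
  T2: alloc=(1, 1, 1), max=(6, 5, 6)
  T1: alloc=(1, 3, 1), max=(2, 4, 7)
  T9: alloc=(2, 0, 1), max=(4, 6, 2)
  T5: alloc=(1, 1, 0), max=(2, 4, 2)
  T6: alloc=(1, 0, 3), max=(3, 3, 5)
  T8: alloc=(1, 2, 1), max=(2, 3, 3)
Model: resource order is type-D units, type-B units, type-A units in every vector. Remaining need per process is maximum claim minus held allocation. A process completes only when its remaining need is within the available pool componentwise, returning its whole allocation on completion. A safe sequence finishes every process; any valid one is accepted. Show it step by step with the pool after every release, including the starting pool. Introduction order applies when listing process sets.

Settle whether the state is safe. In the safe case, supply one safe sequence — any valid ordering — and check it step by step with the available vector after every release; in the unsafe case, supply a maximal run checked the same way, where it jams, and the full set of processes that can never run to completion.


SAFE. One safe sequence: T8, T5, T6, T1, T2, T9.
Key observation: T8 is the earliest step where a requested resource binds exactly: need (1, 1, 2), pool (1, 1, 3) at its turn.
Check, step by step:
  pool = (1, 1, 3)
  run T8 (needs (1, 1, 2), free (1, 1, 3)); after release of (1, 2, 1) the pool is (2, 3, 4)
  run T5 (needs (1, 3, 2), free (2, 3, 4)); after release of (1, 1, 0) the pool is (3, 4, 4)
  run T6 (needs (2, 3, 2), free (3, 4, 4)); after release of (1, 0, 3) the pool is (4, 4, 7)
  run T1 (needs (1, 1, 6), free (4, 4, 7)); after release of (1, 3, 1) the pool is (5, 7, 8)
  run T2 (needs (5, 4, 5), free (5, 7, 8)); after release of (1, 1, 1) the pool is (6, 8, 9)
  run T9 (needs (2, 6, 1), free (6, 8, 9)); after release of (2, 0, 1) the pool is (8, 8, 10)


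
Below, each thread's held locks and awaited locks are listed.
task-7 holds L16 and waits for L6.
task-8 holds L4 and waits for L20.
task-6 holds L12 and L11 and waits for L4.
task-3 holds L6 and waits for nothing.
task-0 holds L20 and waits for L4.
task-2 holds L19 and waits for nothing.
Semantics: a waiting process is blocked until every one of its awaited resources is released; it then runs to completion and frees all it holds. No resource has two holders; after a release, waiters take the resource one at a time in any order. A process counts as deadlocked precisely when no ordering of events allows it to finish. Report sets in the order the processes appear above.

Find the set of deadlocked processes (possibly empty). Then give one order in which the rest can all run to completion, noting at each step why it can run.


Deadlocked set: task-8, task-6 and task-0.
Key observation: the cycle task-8 -> task-0 -> task-8 can never break — each member waits on the next; task-6 waits into the deadlock from upstream.
One completion order for the rest: task-3, task-7, task-2.
Check, step by step:
  task-3 waits on nothing -> runs at once and releases L6
  task-7 waits on L6 — all released -> runs and releases L16
  task-2 waits on nothing -> runs at once and releases L19


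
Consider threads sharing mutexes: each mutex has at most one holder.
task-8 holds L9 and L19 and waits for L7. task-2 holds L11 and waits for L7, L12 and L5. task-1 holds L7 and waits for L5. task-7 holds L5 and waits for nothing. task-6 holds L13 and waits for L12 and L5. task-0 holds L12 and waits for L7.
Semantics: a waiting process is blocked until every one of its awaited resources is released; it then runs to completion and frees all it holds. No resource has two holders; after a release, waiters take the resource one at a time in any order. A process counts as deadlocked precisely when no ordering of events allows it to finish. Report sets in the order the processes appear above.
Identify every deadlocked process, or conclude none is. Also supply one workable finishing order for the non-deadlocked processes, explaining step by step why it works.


No process is deadlocked.
Key observation: the waits form no ring: some process can always run, and its releases unblock the others one by one.
One completion order for the rest: task-7, task-1, task-0, task-8, task-2, task-6.
Step-by-step check:
  task-7: no waits; runs immediately, freeing L5
  task-1: everything it awaited (L5) is free; runs, freeing L7
  task-0: everything it awaited (L7) is free; runs, freeing L12
  task-8: everything it awaited (L7) is free; runs, freeing L9 and L19
  task-2: everything it awaited (L7, L12 and L5) is free; runs, freeing L11
  task-6: everything it awaited (L12 and L5) is free; runs, freeing L13


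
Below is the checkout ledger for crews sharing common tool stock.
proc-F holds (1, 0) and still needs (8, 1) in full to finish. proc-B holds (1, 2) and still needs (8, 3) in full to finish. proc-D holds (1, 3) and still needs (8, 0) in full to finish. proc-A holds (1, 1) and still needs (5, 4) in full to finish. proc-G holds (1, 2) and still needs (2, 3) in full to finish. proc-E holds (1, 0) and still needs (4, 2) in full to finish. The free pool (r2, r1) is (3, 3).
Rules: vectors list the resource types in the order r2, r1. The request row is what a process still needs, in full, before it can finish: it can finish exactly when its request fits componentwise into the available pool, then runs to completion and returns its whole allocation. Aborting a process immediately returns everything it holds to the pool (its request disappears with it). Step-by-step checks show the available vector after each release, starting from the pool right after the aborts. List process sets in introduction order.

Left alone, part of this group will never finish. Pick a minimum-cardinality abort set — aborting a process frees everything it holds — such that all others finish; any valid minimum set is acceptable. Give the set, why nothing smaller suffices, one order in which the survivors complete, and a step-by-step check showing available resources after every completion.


Minimum abort set: proc-F and proc-D.
Key observation: the deadlocked proc-B becomes finishable only because proc-F and proc-D released (2, 3); it completes at step 4 below.
Minimality, checking each single-abort alternative: proc-F alone leaves proc-B blocked (short on r2); proc-B alone leaves proc-F blocked (short on r2); proc-D alone leaves proc-F blocked (short on r2); proc-A alone leaves proc-F blocked (short on r2); proc-G alone leaves proc-F blocked (short on r2); proc-E alone leaves proc-F blocked (short on r2).
One survivor order: proc-E, proc-A, proc-G, proc-B. Check, step by step (post-abort pool first):
  pool = (5, 6)
  proc-E: need (4, 2) fits (5, 6); releases (1, 0), pool now (6, 6)
  proc-A: need (5, 4) fits (6, 6); releases (1, 1), pool now (7, 7)
  proc-G: need (2, 3) fits (7, 7); releases (1, 2), pool now (8, 9)
  proc-B: need (8, 3) fits (8, 9); releases (1, 2), pool now (9, 11)
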